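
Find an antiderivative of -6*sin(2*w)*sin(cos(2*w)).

Let u = cos(2*w), so du = (-2*sin(2*w)) dw.
Rewriting, the integral becomes 3·∫ sin(u) du = 3·-cos(u).
Substituting back, u = cos(2*w).

-3*cos(cos(2*w)) + C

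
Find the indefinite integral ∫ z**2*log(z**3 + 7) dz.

z**3*log(z**3 + 7)/3 - z**3/3 + 7*log(z**3 + 7)/3 + C

Let u = z**3 + 7, so du = (3*z**2) dz.
The integral becomes (1/3)·∫ log(u) du; integrate by parts with u′=log(u), dv′=du.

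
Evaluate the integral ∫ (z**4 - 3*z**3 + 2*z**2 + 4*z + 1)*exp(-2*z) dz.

(-4*z**4 + 4*z**3 - 2*z**2 - 18*z - 13)*exp(-2*z)/8 + C

Use integration by parts with u = z**4 - 3*z**3 + 2*z**2 + 4*z + 1, dv = exp(-2*z) dz, so v = -exp(-2*z)/2.
Apply parts 4 times (tabular method): alternate signs, differentiate u down to 0, integrate dv up.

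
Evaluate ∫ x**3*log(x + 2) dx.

x**4*log(x + 2)/4 - x**4/16 + x**3/6 - x**2/2 + 2*x - 4*log(x + 2) + C

Use integration by parts with u = log(x + 2), dv = x**3 dx.
Then du = 1/(x + 2) dx and v = x**4/4.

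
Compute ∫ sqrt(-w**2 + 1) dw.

w*sqrt(-w**2 + 1)/2 + asin(w)/2 + C

Substitute w = sin(θ), so dw = cos(θ) dθ and the radical becomes sqrt(-w**2 + 1) = cos(θ) by the Pythagorean identity.
Integrate the resulting trig expression in θ, then back-substitute θ = asin(w), sin(θ) = w, cos(θ) = sqrt(-w**2 + 1) (absorbing any constant into C).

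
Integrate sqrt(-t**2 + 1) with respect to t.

Substitute t = sin(θ), so dt = cos(θ) dθ and the radical becomes sqrt(-t**2 + 1) = cos(θ) by the Pythagorean identity.
Integrate the resulting trig expression in θ, then back-substitute θ = asin(t), sin(θ) = t, cos(θ) = sqrt(-t**2 + 1) (absorbing any constant into C).

t*sqrt(-t**2 + 1)/2 + asin(t)/2 + C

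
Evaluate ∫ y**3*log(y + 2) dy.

Use integration by parts with u = log(y + 2), dv = y**3 dy.
Then du = 1/(y + 2) dy and v = y**4/4.

y**4*log(y + 2)/4 - y**4/16 + y**3/6 - y**2/2 + 2*y - 4*log(y + 2) + C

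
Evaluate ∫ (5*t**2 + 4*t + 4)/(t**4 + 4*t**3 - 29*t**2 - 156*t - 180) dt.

26*log(t - 6)/99 - 2*log(t + 2)/3 + 37*log(t + 3)/18 - 109*log(t + 5)/66 + C

Factor the denominator: (t - 6)*(t + 2)*(t + 3)*(t + 5).
Partial-fraction decomposition: -109/(66*(t + 5)) + 37/(18*(t + 3)) - 2/(3*(t + 2)) + 26/(99*(t - 6)).
Integrate each term: A/(t−a) contributes A·log|t−a|.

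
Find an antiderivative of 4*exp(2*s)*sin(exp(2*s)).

Let u = exp(2*s), so du = (2*exp(2*s)) ds.
Rewriting, the integral becomes 2·∫ sin(u) du = 2·-cos(u).
Substituting back, u = exp(2*s).

-2*cos(exp(2*s)) + C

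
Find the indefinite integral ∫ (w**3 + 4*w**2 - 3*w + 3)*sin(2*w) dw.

-w**3*cos(2*w)/2 + 3*w**2*sin(2*w)/4 - 2*w**2*cos(2*w) + 2*w*sin(2*w) + 9*w*cos(2*w)/4 - 9*sin(2*w)/8 - cos(2*w)/2 + C

Use integration by parts with u = w**3 + 4*w**2 - 3*w + 3, dv = sin(2*w) dw, so v = -cos(2*w)/2.
Apply parts 3 times (tabular method): alternate signs, differentiate u down to 0, integrate dv up.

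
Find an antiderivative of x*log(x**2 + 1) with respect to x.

Let u = x**2 + 1, so du = (2*x) dx.
The integral becomes (1/2)·∫ log(u) du; integrate by parts with u′=log(u), dv′=du.

x**2*log(x**2 + 1)/2 - x**2/2 + log(x**2 + 1)/2 + C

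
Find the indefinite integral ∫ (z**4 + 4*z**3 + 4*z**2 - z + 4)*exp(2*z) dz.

Use integration by parts with u = z**4 + 4*z**3 + 4*z**2 - z + 4, dv = exp(2*z) dz, so v = exp(2*z)/2.
Apply parts 4 times (tabular method): alternate signs, differentiate u down to 0, integrate dv up.

(z**4 + 2*z**3 + z**2 - 2*z + 5)*exp(2*z)/2 + C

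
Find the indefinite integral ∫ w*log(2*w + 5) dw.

Use integration by parts with u = log(2*w + 5), dv = w dw.
Then du = 2/(2*w + 5) dw and v = w**2/2.

w**2*log(2*w + 5)/2 - w**2/4 + 5*w/4 - 25*log(2*w + 5)/8 + C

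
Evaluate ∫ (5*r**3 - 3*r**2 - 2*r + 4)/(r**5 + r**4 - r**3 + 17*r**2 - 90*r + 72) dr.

Factor the denominator: (r - 2)*(r - 1)*(r + 4)*(r**2 + 9).
Partial-fraction decomposition: (318*r + 4003)/(1625*(r**2 + 9)) - 178/(375*(r + 4)) - 2/(25*(r - 1)) + 14/(39*(r - 2)).
Integrate each term; A/(r−a) gives A·log|r−a|; the (Br+D)/(r²+p²) term gives a log and an atan.

14*log(r - 2)/39 - 2*log(r - 1)/25 - 178*log(r + 4)/375 + 159*log(r**2 + 9)/1625 + 4003*atan(r/3)/4875 + C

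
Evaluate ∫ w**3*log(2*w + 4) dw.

w**4*log(2*w + 4)/4 - w**4/16 + w**3/6 - w**2/2 + 2*w - 4*log(w + 2) + C

Use integration by parts with u = log(2*w + 4), dv = w**3 dw.
Then du = 2/(2*w + 4) dw and v = w**4/4.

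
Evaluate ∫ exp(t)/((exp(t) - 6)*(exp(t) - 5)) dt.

Let u = e^t, du = e^t dt.
The integral becomes ∫ du/((u-5)(u-6)); decompose into partial fractions.

log(exp(t) - 6) - log(exp(t) - 5) + C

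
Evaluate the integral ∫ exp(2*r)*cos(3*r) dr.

3*exp(2*r)*sin(3*r)/13 + 2*exp(2*r)*cos(3*r)/13 + C

Let I denote the integral. Integrate by parts with u = cos(3*r), dv = exp(2*r) dr, so v = exp(2*r)/2: I = exp(2*r)*cos(3*r)/2 + (3/2)·∫ exp(2*r)*sin(3*r) dr.
Apply parts again with u = sin(3*r), dv = exp(2*r) dr: ∫ exp(2*r)*sin(3*r) dr = exp(2*r)*sin(3*r)/2 − (3/2)·I. Substituting back brings back I: I = 3*exp(2*r)*sin(3*r)/4 + exp(2*r)*cos(3*r)/2 − (9/4)·I.
Solving for I: (1 + 9/4)·I equals the remaining terms, so I = (4/13)·(3*exp(2*r)*sin(3*r)/4 + exp(2*r)*cos(3*r)/2).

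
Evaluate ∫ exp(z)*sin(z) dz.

exp(z)*sin(z)/2 - exp(z)*cos(z)/2 + C

Let I denote the integral. Integrate by parts with u = sin(z), dv = exp(z) dz, so v = exp(z): I = exp(z)*sin(z) − ∫ exp(z)*cos(z) dz.
Apply parts again with u = cos(z), dv = exp(z) dz: ∫ exp(z)*cos(z) dz = exp(z)*cos(z) + I. Substituting back brings back I: I = exp(z)*sin(z) - exp(z)*cos(z) − I.
Solving for I: (1 + 1)·I equals the remaining terms, so I = (1/2)·(exp(z)*sin(z) - exp(z)*cos(z)).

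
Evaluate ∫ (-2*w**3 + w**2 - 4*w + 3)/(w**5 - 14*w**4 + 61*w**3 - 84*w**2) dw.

Factor the denominator: w**2*(w - 7)*(w - 4)*(w - 3).
Partial-fraction decomposition: -3/(2*(w - 3)) + 125/(48*(w - 4)) - 331/(294*(w - 7)) + 17/(784*w) - 1/(28*w**2).
Integrate each term; A/(w−a) gives A·log|w−a|; A/(w−a)² gives −A/(w−a).

17*log(w)/784 - 331*log(w - 7)/294 + 125*log(w - 4)/48 - 3*log(w - 3)/2 + 1/(28*w) + C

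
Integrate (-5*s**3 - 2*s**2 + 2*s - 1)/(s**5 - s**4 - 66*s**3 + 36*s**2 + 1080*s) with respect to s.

Factor the denominator: s*(s - 6)**2*(s + 5)*(s + 6).
Partial-fraction decomposition: 995/(864*(s + 6)) - 564/(605*(s + 5)) - 7613/(34848*(s - 6)) - 1141/(792*(s - 6)**2) - 1/(1080*s).
Integrate each term; A/(s−a) gives A·log|s−a|; A/(s−a)² gives −A/(s−a).

-log(s)/1080 - 7613*log(s - 6)/34848 - 564*log(s + 5)/605 + 995*log(s + 6)/864 + 1141/(792*s - 4752) + C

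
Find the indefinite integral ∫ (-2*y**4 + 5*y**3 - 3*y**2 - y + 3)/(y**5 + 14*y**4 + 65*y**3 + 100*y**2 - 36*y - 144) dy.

log(y - 1)/210 + 79*log(y + 2)/24 - 53*log(y + 3)/2 + 873*log(y + 4)/20 - 1257*log(y + 6)/56 + C

Factor the denominator: (y - 1)*(y + 2)*(y + 3)*(y + 4)*(y + 6).
Partial-fraction decomposition: -1257/(56*(y + 6)) + 873/(20*(y + 4)) - 53/(2*(y + 3)) + 79/(24*(y + 2)) + 1/(210*(y - 1)).
Integrate each term: A/(y−a) contributes A·log|y−a|.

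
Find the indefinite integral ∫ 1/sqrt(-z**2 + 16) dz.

asin(z/4) + C

Substitute z = 4·sin(θ), so dz = 4·cos(θ) dθ and the radical becomes sqrt(-z**2 + 16) = 4·cos(θ) by the Pythagorean identity.
Integrate the resulting trig expression in θ, then back-substitute θ = asin(z/4), sin(θ) = z/4, cos(θ) = sqrt(-z**2 + 16)/4 (absorbing any constant into C).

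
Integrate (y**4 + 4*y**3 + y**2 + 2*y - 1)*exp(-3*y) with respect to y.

Use integration by parts with u = y**4 + 4*y**3 + y**2 + 2*y - 1, dv = exp(-3*y) dy, so v = -exp(-3*y)/3.
Apply parts 4 times (tabular method): alternate signs, differentiate u down to 0, integrate dv up.

(-27*y**4 - 144*y**3 - 171*y**2 - 168*y - 29)*exp(-3*y)/81 + C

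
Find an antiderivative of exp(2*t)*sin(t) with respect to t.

Let I denote the integral. Integrate by parts with u = sin(t), dv = exp(2*t) dt, so v = exp(2*t)/2: I = exp(2*t)*sin(t)/2 − (1/2)·∫ exp(2*t)*cos(t) dt.
Apply parts again with u = cos(t), dv = exp(2*t) dt: ∫ exp(2*t)*cos(t) dt = exp(2*t)*cos(t)/2 + (1/2)·I. Substituting back brings back I: I = exp(2*t)*sin(t)/2 - exp(2*t)*cos(t)/4 − (1/4)·I.
Solving for I: (1 + 1/4)·I equals the remaining terms, so I = (4/5)·(exp(2*t)*sin(t)/2 - exp(2*t)*cos(t)/4).

2*exp(2*t)*sin(t)/5 - exp(2*t)*cos(t)/5 + C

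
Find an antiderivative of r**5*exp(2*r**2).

Let u = r², du = 2r dr; rewrite as (1/2)∫ u^2·exp(2u) du.
Now integrate by parts 2 times.

(2*r**4 - 2*r**2 + 1)*exp(2*r**2)/8 + C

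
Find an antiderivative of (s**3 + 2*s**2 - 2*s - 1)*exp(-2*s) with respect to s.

Use integration by parts with u = s**3 + 2*s**2 - 2*s - 1, dv = exp(-2*s) ds, so v = -exp(-2*s)/2.
Apply parts 3 times (tabular method): alternate signs, differentiate u down to 0, integrate dv up.

(-4*s**3 - 14*s**2 - 6*s + 1)*exp(-2*s)/8 + C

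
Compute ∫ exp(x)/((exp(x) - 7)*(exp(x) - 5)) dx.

log(exp(x) - 7)/2 - log(exp(x) - 5)/2 + C

Let u = e^x, du = e^x dx.
The integral becomes ∫ du/((u-5)(u-7)); decompose into partial fractions.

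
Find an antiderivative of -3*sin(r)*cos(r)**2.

cos(r)**3 + C

Let u = cos(r), so du = (-sin(r)) dr.
Rewriting, the integral becomes 3·∫ u^2 du = 3·u^3/3.
Substituting back, u = cos(r).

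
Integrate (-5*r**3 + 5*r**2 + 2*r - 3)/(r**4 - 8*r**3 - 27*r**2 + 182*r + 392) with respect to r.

-36457*log(r - 7)/9801 + 53*log(r + 2)/162 - 389*log(r + 4)/242 + 1459/(99*r - 693) + C

Factor the denominator: (r - 7)**2*(r + 2)*(r + 4).
Partial-fraction decomposition: -389/(242*(r + 4)) + 53/(162*(r + 2)) - 36457/(9801*(r - 7)) - 1459/(99*(r - 7)**2).
Integrate each term; A/(r−a) gives A·log|r−a|; A/(r−a)² gives −A/(r−a).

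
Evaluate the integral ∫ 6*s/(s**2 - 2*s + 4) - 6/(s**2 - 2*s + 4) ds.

Let u = s**2 - 2*s + 4, so du = (2*s - 2) ds.
Rewriting, the integral becomes 3·∫ 1/u du = 3·log(u).
Substituting back, u = s**2 - 2*s + 4.

3*log(s**2 - 2*s + 4) + C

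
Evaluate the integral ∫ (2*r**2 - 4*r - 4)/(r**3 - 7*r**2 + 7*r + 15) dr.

13*log(r - 5)/6 - log(r - 3)/4 + log(r + 1)/12 + C

Factor the denominator: (r - 5)*(r - 3)*(r + 1).
Partial-fraction decomposition: 1/(12*(r + 1)) - 1/(4*(r - 3)) + 13/(6*(r - 5)).
Integrate each term: A/(r−a) contributes A·log|r−a|.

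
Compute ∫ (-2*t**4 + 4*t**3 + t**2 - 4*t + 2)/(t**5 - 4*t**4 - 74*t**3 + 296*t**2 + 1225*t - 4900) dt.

-3407*log(t - 7)/1008 + 743*log(t - 5)/240 - 254*log(t - 4)/297 + 1703*log(t + 5)/2160 - 6095*log(t + 7)/3696 + C

Factor the denominator: (t - 7)*(t - 5)*(t - 4)*(t + 5)*(t + 7).
Partial-fraction decomposition: -6095/(3696*(t + 7)) + 1703/(2160*(t + 5)) - 254/(297*(t - 4)) + 743/(240*(t - 5)) - 3407/(1008*(t - 7)).
Integrate each term: A/(t−a) contributes A·log|t−a|.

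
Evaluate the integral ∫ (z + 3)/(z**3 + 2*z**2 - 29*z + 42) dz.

3*log(z - 3)/5 - 5*log(z - 2)/9 - 2*log(z + 7)/45 + C

Factor the denominator: (z - 3)*(z - 2)*(z + 7).
Partial-fraction decomposition: -2/(45*(z + 7)) - 5/(9*(z - 2)) + 3/(5*(z - 3)).
Integrate each term: A/(z−a) contributes A·log|z−a|.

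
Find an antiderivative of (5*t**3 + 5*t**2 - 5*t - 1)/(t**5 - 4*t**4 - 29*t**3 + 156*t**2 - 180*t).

Factor the denominator: t*(t - 5)*(t - 3)*(t - 2)*(t + 6).
Partial-fraction decomposition: -871/(4752*(t + 6)) + 49/(48*(t - 2)) - 82/(27*(t - 3)) + 362/(165*(t - 5)) + 1/(180*t).
Integrate each term: A/(t−a) contributes A·log|t−a|.

log(t)/180 + 362*log(t - 5)/165 - 82*log(t - 3)/27 + 49*log(t - 2)/48 - 871*log(t + 6)/4752 + C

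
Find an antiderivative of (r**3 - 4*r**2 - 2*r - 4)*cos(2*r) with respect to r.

Use integration by parts with u = r**3 - 4*r**2 - 2*r - 4, dv = cos(2*r) dr, so v = sin(2*r)/2.
Apply parts 3 times (tabular method): alternate signs, differentiate u down to 0, integrate dv up.

r**3*sin(2*r)/2 - 2*r**2*sin(2*r) + 3*r**2*cos(2*r)/4 - 7*r*sin(2*r)/4 - 2*r*cos(2*r) - sin(2*r) - 7*cos(2*r)/8 + C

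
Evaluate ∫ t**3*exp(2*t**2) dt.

Let u = t², du = 2t dt; rewrite as (1/2)∫ u^1·exp(2u) du.
Now integrate by parts 1 time.

(2*t**2 - 1)*exp(2*t**2)/8 + C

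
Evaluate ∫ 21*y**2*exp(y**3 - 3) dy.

Let u = y**3 - 3, so du = (3*y**2) dy.
Rewriting, the integral becomes 7·∫ e^u du = 7·e^u.
Substituting back, u = y**3 - 3.

7*exp(y**3 - 3) + C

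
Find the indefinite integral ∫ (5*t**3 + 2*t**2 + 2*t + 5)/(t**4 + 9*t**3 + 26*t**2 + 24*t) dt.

Factor the denominator: t*(t + 2)*(t + 3)*(t + 4).
Partial-fraction decomposition: 291/(8*(t + 4)) - 118/(3*(t + 3)) + 31/(4*(t + 2)) + 5/(24*t).
Integrate each term: A/(t−a) contributes A·log|t−a|.

5*log(t)/24 + 31*log(t + 2)/4 - 118*log(t + 3)/3 + 291*log(t + 4)/8 + C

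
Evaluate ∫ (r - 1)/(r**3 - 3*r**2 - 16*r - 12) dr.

5*log(r - 6)/56 + 2*log(r + 1)/7 - 3*log(r + 2)/8 + C

Factor the denominator: (r - 6)*(r + 1)*(r + 2).
Partial-fraction decomposition: -3/(8*(r + 2)) + 2/(7*(r + 1)) + 5/(56*(r - 6)).
Integrate each term: A/(r−a) contributes A·log|r−a|.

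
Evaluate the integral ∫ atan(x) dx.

Use integration by parts with u = arctan(x), dv = dx.
Then du = 1/(x**2 + 1) dx.

x*atan(x) - log(x**2 + 1)/2 + C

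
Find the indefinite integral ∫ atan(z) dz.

z*atan(z) - log(z**2 + 1)/2 + C

Use integration by parts with u = arctan(z), dv = dz.
Then du = 1/(z**2 + 1) dz.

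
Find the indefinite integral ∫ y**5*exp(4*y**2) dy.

(8*y**4 - 4*y**2 + 1)*exp(4*y**2)/64 + C

Let u = y², du = 2y dy; rewrite as (1/2)∫ u^2·exp(4u) du.
Now integrate by parts 2 times.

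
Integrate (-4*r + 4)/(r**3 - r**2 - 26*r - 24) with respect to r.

-2*log(r - 6)/7 - 8*log(r + 1)/21 + 2*log(r + 4)/3 + C

Factor the denominator: (r - 6)*(r + 1)*(r + 4).
Partial-fraction decomposition: 2/(3*(r + 4)) - 8/(21*(r + 1)) - 2/(7*(r - 6)).
Integrate each term: A/(r−a) contributes A·log|r−a|.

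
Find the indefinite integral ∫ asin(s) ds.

Use integration by parts with u = arcsin(s), dv = ds.
Then du = 1/sqrt(-s**2 + 1) ds.

s*asin(s) + sqrt(-s**2 + 1) + C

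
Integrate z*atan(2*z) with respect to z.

z**2*atan(2*z)/2 - z/4 + atan(2*z)/8 + C

Use integration by parts with u = arctan(2*z), dv = z dz.
Then du = 2/(4*z**2 + 1) dz.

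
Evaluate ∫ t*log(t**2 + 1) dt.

Let u = t**2 + 1, so du = (2*t) dt.
The integral becomes (1/2)·∫ log(u) du; integrate by parts with u′=log(u), dv′=du.

t**2*log(t**2 + 1)/2 - t**2/2 + log(t**2 + 1)/2 + C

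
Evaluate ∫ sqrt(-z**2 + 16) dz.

z*sqrt(-z**2 + 16)/2 + 8*asin(z/4) + C

Substitute z = 4·sin(θ), so dz = 4·cos(θ) dθ and the radical becomes sqrt(-z**2 + 16) = 4·cos(θ) by the Pythagorean identity.
Integrate the resulting trig expression in θ, then back-substitute θ = asin(z/4), sin(θ) = z/4, cos(θ) = sqrt(-z**2 + 16)/4 (absorbing any constant into C).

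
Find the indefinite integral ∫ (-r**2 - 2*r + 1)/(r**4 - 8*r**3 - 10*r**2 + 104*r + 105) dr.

-31*log(r - 7)/80 + 17*log(r - 5)/48 + log(r + 1)/48 + log(r + 3)/80 + C

Factor the denominator: (r - 7)*(r - 5)*(r + 1)*(r + 3).
Partial-fraction decomposition: 1/(80*(r + 3)) + 1/(48*(r + 1)) + 17/(48*(r - 5)) - 31/(80*(r - 7)).
Integrate each term: A/(r−a) contributes A·log|r−a|.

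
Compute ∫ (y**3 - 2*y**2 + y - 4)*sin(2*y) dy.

-y**3*cos(2*y)/2 + 3*y**2*sin(2*y)/4 + y**2*cos(2*y) - y*sin(2*y) + y*cos(2*y)/4 - sin(2*y)/8 + 3*cos(2*y)/2 + C

Use integration by parts with u = y**3 - 2*y**2 + y - 4, dv = sin(2*y) dy, so v = -cos(2*y)/2.
Apply parts 3 times (tabular method): alternate signs, differentiate u down to 0, integrate dv up.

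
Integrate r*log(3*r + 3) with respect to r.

Use integration by parts with u = log(3*r + 3), dv = r dr.
Then du = 3/(3*r + 3) dr and v = r**2/2.

r**2*log(3*r + 3)/2 - r**2/4 + r/2 - log(r + 1)/2 + C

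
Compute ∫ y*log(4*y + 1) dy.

y**2*log(4*y + 1)/2 - y**2/4 + y/8 - log(4*y + 1)/32 + C

Use integration by parts with u = log(4*y + 1), dv = y dy.
Then du = 4/(4*y + 1) dy and v = y**2/2.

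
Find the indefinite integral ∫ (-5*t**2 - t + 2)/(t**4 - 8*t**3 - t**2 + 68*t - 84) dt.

Factor the denominator: (t - 7)*(t - 2)**2*(t + 3).
Partial-fraction decomposition: 4/(25*(t + 3)) + 21/(25*(t - 2)) + 4/(5*(t - 2)**2) - 1/(t - 7).
Integrate each term; A/(t−a) gives A·log|t−a|; A/(t−a)² gives −A/(t−a).

-log(t - 7) + 21*log(t - 2)/25 + 4*log(t + 3)/25 - 4/(5*t - 10) + C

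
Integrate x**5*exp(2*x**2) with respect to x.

(2*x**4 - 2*x**2 + 1)*exp(2*x**2)/8 + C

Let u = x², du = 2x dx; rewrite as (1/2)∫ u^2·exp(2u) du.
Now integrate by parts 2 times.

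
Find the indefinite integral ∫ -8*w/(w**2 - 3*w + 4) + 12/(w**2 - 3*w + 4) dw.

-4*log(w**2 - 3*w + 4) + C

Let u = w**2 - 3*w + 4, so du = (2*w - 3) dw.
Rewriting, the integral becomes -4·∫ 1/u du = -4·log(u).
Substituting back, u = w**2 - 3*w + 4.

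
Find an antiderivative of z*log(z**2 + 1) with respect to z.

z**2*log(z**2 + 1)/2 - z**2/2 + log(z**2 + 1)/2 + C

Let u = z**2 + 1, so du = (2*z) dz.
The integral becomes (1/2)·∫ log(u) du; integrate by parts with u′=log(u), dv′=du.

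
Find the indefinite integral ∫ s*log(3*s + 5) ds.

Use integration by parts with u = log(3*s + 5), dv = s ds.
Then du = 3/(3*s + 5) ds and v = s**2/2.

s**2*log(3*s + 5)/2 - s**2/4 + 5*s/6 - 25*log(3*s + 5)/18 + C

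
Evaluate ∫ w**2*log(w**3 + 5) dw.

w**3*log(w**3 + 5)/3 - w**3/3 + 5*log(w**3 + 5)/3 + C

Let u = w**3 + 5, so du = (3*w**2) dw.
The integral becomes (1/3)·∫ log(u) du; integrate by parts with u′=log(u), dv′=du.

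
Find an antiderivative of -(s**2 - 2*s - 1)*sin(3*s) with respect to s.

Use integration by parts with u = s**2 - 2*s - 1, dv = -sin(3*s) ds, so v = cos(3*s)/3.
Apply parts 2 times (tabular method): alternate signs, differentiate u down to 0, integrate dv up.

s**2*cos(3*s)/3 - 2*s*sin(3*s)/9 - 2*s*cos(3*s)/3 + 2*sin(3*s)/9 - 11*cos(3*s)/27 + C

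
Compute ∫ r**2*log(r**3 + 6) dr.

Let u = r**3 + 6, so du = (3*r**2) dr.
The integral becomes (1/3)·∫ log(u) du; integrate by parts with u′=log(u), dv′=du.

r**3*log(r**3 + 6)/3 - r**3/3 + 2*log(r**3 + 6) + C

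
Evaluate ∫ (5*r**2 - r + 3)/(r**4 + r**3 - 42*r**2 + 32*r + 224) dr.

Factor the denominator: (r - 4)**2*(r + 2)*(r + 7).
Partial-fraction decomposition: -51/(121*(r + 7)) + 5/(36*(r + 2)) + 1231/(4356*(r - 4)) + 79/(66*(r - 4)**2).
Integrate each term; A/(r−a) gives A·log|r−a|; A/(r−a)² gives −A/(r−a).

1231*log(r - 4)/4356 + 5*log(r + 2)/36 - 51*log(r + 7)/121 - 79/(66*r - 264) + C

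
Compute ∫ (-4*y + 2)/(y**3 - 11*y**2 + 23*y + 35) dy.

-13*log(y - 7)/8 + 3*log(y - 5)/2 + log(y + 1)/8 + C

Factor the denominator: (y - 7)*(y - 5)*(y + 1).
Partial-fraction decomposition: 1/(8*(y + 1)) + 3/(2*(y - 5)) - 13/(8*(y - 7)).
Integrate each term: A/(y−a) contributes A·log|y−a|.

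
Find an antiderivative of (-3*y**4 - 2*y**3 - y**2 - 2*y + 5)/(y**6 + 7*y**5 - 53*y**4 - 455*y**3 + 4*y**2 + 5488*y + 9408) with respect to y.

Factor the denominator: (y - 7)*(y - 4)*(y + 3)*(y + 4)**2*(y + 7).
Partial-fraction decomposition: 6547/(5544*(y + 7)) - 29173/(69696*(y + 4)) + 643/(264*(y + 4)**2) - 187/(280*(y + 3)) + 305/(4928*(y - 4)) - 2649/(16940*(y - 7)).
Integrate each term; A/(y−a) gives A·log|y−a|; A/(y−a)² gives −A/(y−a).

-2649*log(y - 7)/16940 + 305*log(y - 4)/4928 - 187*log(y + 3)/280 - 29173*log(y + 4)/69696 + 6547*log(y + 7)/5544 - 643/(264*y + 1056) + C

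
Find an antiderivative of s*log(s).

Use integration by parts with u = log(s), dv = s ds.
Then du = 1/s ds and v = s**2/2.

s**2*log(s)/2 - s**2/4 + C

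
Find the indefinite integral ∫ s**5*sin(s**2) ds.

Let u = s², du = 2s ds; rewrite as (1/2)∫ u^2·sin(1u) du.
Now integrate by parts 2 times.

-s**4*cos(s**2)/2 + s**2*sin(s**2) + cos(s**2) + C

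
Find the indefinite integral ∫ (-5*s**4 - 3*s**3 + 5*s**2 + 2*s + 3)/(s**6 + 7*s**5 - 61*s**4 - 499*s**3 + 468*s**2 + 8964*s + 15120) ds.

Factor the denominator: (s - 6)**2*(s + 3)*(s + 4)*(s + 5)*(s + 7).
Partial-fraction decomposition: 5371/(2028*(s + 7)) - 658/(121*(s + 5)) + 1013/(300*(s + 4)) - 47/(108*(s + 3)) - 8386033/(55212300*(s - 6)) - 2311/(4290*(s - 6)**2).
Integrate each term; A/(s−a) gives A·log|s−a|; A/(s−a)² gives −A/(s−a).

-8386033*log(s - 6)/55212300 - 47*log(s + 3)/108 + 1013*log(s + 4)/300 - 658*log(s + 5)/121 + 5371*log(s + 7)/2028 + 2311/(4290*s - 25740) + C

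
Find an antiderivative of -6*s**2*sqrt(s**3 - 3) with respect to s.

Let u = s**3 - 3, so du = (3*s**2) ds.
Rewriting, the integral becomes -2·∫ √u du = -2·(2/3)u^(3/2).
Substituting back, u = s**3 - 3.

-4*(s**3 - 3)**(3/2)/3 + C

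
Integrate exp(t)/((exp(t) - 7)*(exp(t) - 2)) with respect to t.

log(exp(t) - 7)/5 - log(exp(t) - 2)/5 + C

Let u = e^t, du = e^t dt.
The integral becomes ∫ du/((u-2)(u-7)); decompose into partial fractions.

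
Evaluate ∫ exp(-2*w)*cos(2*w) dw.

exp(-2*w)*sin(2*w)/4 - exp(-2*w)*cos(2*w)/4 + C

Let I denote the integral. Integrate by parts with u = cos(2*w), dv = exp(-2*w) dw, so v = -exp(-2*w)/2: I = -exp(-2*w)*cos(2*w)/2 − ∫ exp(-2*w)*sin(2*w) dw.
Apply parts again with u = sin(2*w), dv = exp(-2*w) dw: ∫ exp(-2*w)*sin(2*w) dw = -exp(-2*w)*sin(2*w)/2 + I. Substituting back brings back I: I = exp(-2*w)*sin(2*w)/2 - exp(-2*w)*cos(2*w)/2 − I.
Solving for I: (1 + 1)·I equals the remaining terms, so I = (1/2)·(exp(-2*w)*sin(2*w)/2 - exp(-2*w)*cos(2*w)/2).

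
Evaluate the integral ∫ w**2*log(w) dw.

w**3*log(w)/3 - w**3/9 + C

Use integration by parts with u = log(w), dv = w**2 dw.
Then du = 1/w dw and v = w**3/3.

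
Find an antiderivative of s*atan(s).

Use integration by parts with u = arctan(s), dv = s ds.
Then du = 1/(s**2 + 1) ds.

s**2*atan(s)/2 - s/2 + atan(s)/2 + C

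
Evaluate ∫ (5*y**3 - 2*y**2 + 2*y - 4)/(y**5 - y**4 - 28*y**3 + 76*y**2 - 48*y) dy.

log(y)/12 + 73*log(y - 4)/60 - log(y - 2) + log(y - 1)/21 - 73*log(y + 6)/210 + C

Factor the denominator: y*(y - 4)*(y - 2)*(y - 1)*(y + 6).
Partial-fraction decomposition: -73/(210*(y + 6)) + 1/(21*(y - 1)) - 1/(y - 2) + 73/(60*(y - 4)) + 1/(12*y).
Integrate each term: A/(y−a) contributes A·log|y−a|.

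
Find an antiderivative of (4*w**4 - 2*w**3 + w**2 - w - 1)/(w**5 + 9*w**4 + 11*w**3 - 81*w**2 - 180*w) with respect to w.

log(w)/180 + 275*log(w - 3)/1008 + 389*log(w + 3)/36 - 1171*log(w + 4)/28 + 2779*log(w + 5)/80 + C

Factor the denominator: w*(w - 3)*(w + 3)*(w + 4)*(w + 5).
Partial-fraction decomposition: 2779/(80*(w + 5)) - 1171/(28*(w + 4)) + 389/(36*(w + 3)) + 275/(1008*(w - 3)) + 1/(180*w).
Integrate each term: A/(w−a) contributes A·log|w−a|.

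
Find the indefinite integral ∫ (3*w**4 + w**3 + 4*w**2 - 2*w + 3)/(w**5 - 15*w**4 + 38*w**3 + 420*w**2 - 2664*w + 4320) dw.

-15863*log(w - 6)/96 + 2093*log(w - 5)/11 - 891*log(w - 4)/40 + 1277*log(w + 6)/5280 - 1413/(8*w - 48) + C

Factor the denominator: (w - 6)**2*(w - 5)*(w - 4)*(w + 6).
Partial-fraction decomposition: 1277/(5280*(w + 6)) - 891/(40*(w - 4)) + 2093/(11*(w - 5)) - 15863/(96*(w - 6)) + 1413/(8*(w - 6)**2).
Integrate each term; A/(w−a) gives A·log|w−a|; A/(w−a)² gives −A/(w−a).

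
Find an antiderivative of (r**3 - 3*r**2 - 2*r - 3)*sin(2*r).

-r**3*cos(2*r)/2 + 3*r**2*sin(2*r)/4 + 3*r**2*cos(2*r)/2 - 3*r*sin(2*r)/2 + 7*r*cos(2*r)/4 - 7*sin(2*r)/8 + 3*cos(2*r)/4 + C

Use integration by parts with u = r**3 - 3*r**2 - 2*r - 3, dv = sin(2*r) dr, so v = -cos(2*r)/2.
Apply parts 3 times (tabular method): alternate signs, differentiate u down to 0, integrate dv up.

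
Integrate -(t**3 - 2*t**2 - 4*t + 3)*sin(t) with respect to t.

t**3*cos(t) - 3*t**2*sin(t) - 2*t**2*cos(t) + 4*t*sin(t) - 10*t*cos(t) + 10*sin(t) + 7*cos(t) + C

Use integration by parts with u = t**3 - 2*t**2 - 4*t + 3, dv = -sin(t) dt, so v = cos(t).
Apply parts 3 times (tabular method): alternate signs, differentiate u down to 0, integrate dv up.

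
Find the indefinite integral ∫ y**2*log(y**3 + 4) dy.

y**3*log(y**3 + 4)/3 - y**3/3 + 4*log(y**3 + 4)/3 + C

Let u = y**3 + 4, so du = (3*y**2) dy.
The integral becomes (1/3)·∫ log(u) du; integrate by parts with u′=log(u), dv′=du.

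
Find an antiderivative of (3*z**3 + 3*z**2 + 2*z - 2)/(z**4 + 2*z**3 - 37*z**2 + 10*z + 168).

Factor the denominator: (z - 4)*(z - 3)*(z + 2)*(z + 7).
Partial-fraction decomposition: 449/(275*(z + 7)) - 3/(25*(z + 2)) - 56/(25*(z - 3)) + 41/(11*(z - 4)).
Integrate each term: A/(z−a) contributes A·log|z−a|.

41*log(z - 4)/11 - 56*log(z - 3)/25 - 3*log(z + 2)/25 + 449*log(z + 7)/275 + C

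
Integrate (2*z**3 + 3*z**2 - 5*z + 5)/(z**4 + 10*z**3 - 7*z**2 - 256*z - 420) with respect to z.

305*log(z - 5)/924 - 11*log(z + 2)/140 - 289*log(z + 6)/44 + 499*log(z + 7)/60 + C

Factor the denominator: (z - 5)*(z + 2)*(z + 6)*(z + 7).
Partial-fraction decomposition: 499/(60*(z + 7)) - 289/(44*(z + 6)) - 11/(140*(z + 2)) + 305/(924*(z - 5)).
Integrate each term: A/(z−a) contributes A·log|z−a|.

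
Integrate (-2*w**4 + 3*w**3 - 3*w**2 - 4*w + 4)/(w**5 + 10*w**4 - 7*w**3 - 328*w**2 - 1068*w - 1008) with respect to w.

-259*log(w - 6)/1170 + 7*log(w + 2)/10 - 127*log(w + 3)/18 + 61*log(w + 4)/5 - 991*log(w + 7)/130 + C

Factor the denominator: (w - 6)*(w + 2)*(w + 3)*(w + 4)*(w + 7).
Partial-fraction decomposition: -991/(130*(w + 7)) + 61/(5*(w + 4)) - 127/(18*(w + 3)) + 7/(10*(w + 2)) - 259/(1170*(w - 6)).
Integrate each term: A/(w−a) contributes A·log|w−a|.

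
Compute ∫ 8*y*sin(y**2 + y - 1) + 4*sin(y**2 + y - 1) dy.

-4*cos(y**2 + y - 1) + C

Let u = y**2 + y - 1, so du = (2*y + 1) dy.
Rewriting, the integral becomes 4·∫ sin(u) du = 4·-cos(u).
Substituting back, u = y**2 + y - 1.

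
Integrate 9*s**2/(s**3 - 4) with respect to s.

Let u = s**3 - 4, so du = (3*s**2) ds.
Rewriting, the integral becomes 3·∫ 1/u du = 3·log(u).
Substituting back, u = s**3 - 4.

3*log(s**3 - 4) + C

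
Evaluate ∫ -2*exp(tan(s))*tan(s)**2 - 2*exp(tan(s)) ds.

-2*exp(tan(s)) + C

Let u = tan(s), so du = (tan(s)**2 + 1) ds.
Rewriting, the integral becomes -2·∫ e^u du = -2·e^u.
Substituting back, u = tan(s).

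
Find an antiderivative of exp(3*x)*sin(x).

3*exp(3*x)*sin(x)/10 - exp(3*x)*cos(x)/10 + C

Let I denote the integral. Integrate by parts with u = sin(x), dv = exp(3*x) dx, so v = exp(3*x)/3: I = exp(3*x)*sin(x)/3 − (1/3)·∫ exp(3*x)*cos(x) dx.
Apply parts again with u = cos(x), dv = exp(3*x) dx: ∫ exp(3*x)*cos(x) dx = exp(3*x)*cos(x)/3 + (1/3)·I. Substituting back brings back I: I = exp(3*x)*sin(x)/3 - exp(3*x)*cos(x)/9 − (1/9)·I.
Solving for I: (1 + 1/9)·I equals the remaining terms, so I = (9/10)·(exp(3*x)*sin(x)/3 - exp(3*x)*cos(x)/9).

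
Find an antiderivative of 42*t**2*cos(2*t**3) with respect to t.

7*sin(2*t**3) + C

Let u = 2*t**3, so du = (6*t**2) dt.
Rewriting, the integral becomes 7·∫ cos(u) du = 7·sin(u).
Substituting back, u = 2*t**3.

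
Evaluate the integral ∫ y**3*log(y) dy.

y**4*log(y)/4 - y**4/16 + C

Use integration by parts with u = log(y), dv = y**3 dy.
Then du = 1/y dy and v = y**4/4.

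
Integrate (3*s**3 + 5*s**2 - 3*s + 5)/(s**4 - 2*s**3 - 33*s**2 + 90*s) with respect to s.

Factor the denominator: s*(s - 5)*(s - 3)*(s + 6).
Partial-fraction decomposition: 445/(594*(s + 6)) - 61/(27*(s - 3)) + 49/(11*(s - 5)) + 1/(18*s).
Integrate each term: A/(s−a) contributes A·log|s−a|.

log(s)/18 + 49*log(s - 5)/11 - 61*log(s - 3)/27 + 445*log(s + 6)/594 + C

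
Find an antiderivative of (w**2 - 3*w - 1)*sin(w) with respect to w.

Use integration by parts with u = w**2 - 3*w - 1, dv = sin(w) dw, so v = -cos(w).
Apply parts 2 times (tabular method): alternate signs, differentiate u down to 0, integrate dv up.

-w**2*cos(w) + 2*w*sin(w) + 3*w*cos(w) - 3*sin(w) + 3*cos(w) + C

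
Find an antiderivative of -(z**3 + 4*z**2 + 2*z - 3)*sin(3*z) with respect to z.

Use integration by parts with u = z**3 + 4*z**2 + 2*z - 3, dv = -sin(3*z) dz, so v = cos(3*z)/3.
Apply parts 3 times (tabular method): alternate signs, differentiate u down to 0, integrate dv up.

z**3*cos(3*z)/3 - z**2*sin(3*z)/3 + 4*z**2*cos(3*z)/3 - 8*z*sin(3*z)/9 + 4*z*cos(3*z)/9 - 4*sin(3*z)/27 - 35*cos(3*z)/27 + C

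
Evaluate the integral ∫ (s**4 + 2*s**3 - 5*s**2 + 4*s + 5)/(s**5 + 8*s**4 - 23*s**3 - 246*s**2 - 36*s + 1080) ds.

Factor the denominator: (s - 5)*(s - 2)*(s + 3)*(s + 6)**2.
Partial-fraction decomposition: 57751/(69696*(s + 6)) - 665/(264*(s + 6)**2) - 5/(72*(s + 3)) - 5/(192*(s - 2)) + 775/(2904*(s - 5)).
Integrate each term; A/(s−a) gives A·log|s−a|; A/(s−a)² gives −A/(s−a).

775*log(s - 5)/2904 - 5*log(s - 2)/192 - 5*log(s + 3)/72 + 57751*log(s + 6)/69696 + 665/(264*s + 1584) + C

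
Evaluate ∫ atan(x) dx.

Use integration by parts with u = arctan(x), dv = dx.
Then du = 1/(x**2 + 1) dx.

x*atan(x) - log(x**2 + 1)/2 + C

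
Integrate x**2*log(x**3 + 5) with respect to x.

Let u = x**3 + 5, so du = (3*x**2) dx.
The integral becomes (1/3)·∫ log(u) du; integrate by parts with u′=log(u), dv′=du.

x**3*log(x**3 + 5)/3 - x**3/3 + 5*log(x**3 + 5)/3 + C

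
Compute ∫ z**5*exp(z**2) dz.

Let u = z², du = 2z dz; rewrite as (1/2)∫ u^2·exp(1u) du.
Now integrate by parts 2 times.

(z**4 - 2*z**2 + 2)*exp(z**2)/2 + C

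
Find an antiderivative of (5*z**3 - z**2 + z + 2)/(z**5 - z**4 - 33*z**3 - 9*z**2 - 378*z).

-log(z)/189 + 1675*log(z - 7)/5278 - 112*log(z + 6)/351 + 11*log(z**2 + 9)/3132 + 451*atan(z/3)/1566 + C

Factor the denominator: z*(z - 7)*(z + 6)*(z**2 + 9).
Partial-fraction decomposition: 11*(z + 123)/(1566*(z**2 + 9)) - 112/(351*(z + 6)) + 1675/(5278*(z - 7)) - 1/(189*z).
Integrate each term; A/(z−a) gives A·log|z−a|; the (Bz+D)/(z²+p²) term gives a log and an atan.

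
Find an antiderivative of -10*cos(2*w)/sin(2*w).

Let u = sin(2*w), so du = (2*cos(2*w)) dw.
Rewriting, the integral becomes -5·∫ 1/u du = -5·log(u).
Substituting back, u = sin(2*w).

-5*log(sin(2*w)) + C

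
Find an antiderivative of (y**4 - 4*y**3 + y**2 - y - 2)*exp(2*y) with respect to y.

Use integration by parts with u = y**4 - 4*y**3 + y**2 - y - 2, dv = exp(2*y) dy, so v = exp(2*y)/2.
Apply parts 4 times (tabular method): alternate signs, differentiate u down to 0, integrate dv up.

(2*y**4 - 12*y**3 + 20*y**2 - 22*y + 7)*exp(2*y)/4 + C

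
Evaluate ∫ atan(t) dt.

t*atan(t) - log(t**2 + 1)/2 + C

Use integration by parts with u = arctan(t), dv = dt.
Then du = 1/(t**2 + 1) dt.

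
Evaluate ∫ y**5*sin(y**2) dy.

-y**4*cos(y**2)/2 + y**2*sin(y**2) + cos(y**2) + C

Let u = y², du = 2y dy; rewrite as (1/2)∫ u^2·sin(1u) du.
Now integrate by parts 2 times.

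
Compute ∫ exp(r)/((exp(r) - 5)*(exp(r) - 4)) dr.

Let u = e^r, du = e^r dr.
The integral becomes ∫ du/((u-4)(u-5)); decompose into partial fractions.

log(exp(r) - 5) - log(exp(r) - 4) + C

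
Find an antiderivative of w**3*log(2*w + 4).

w**4*log(2*w + 4)/4 - w**4/16 + w**3/6 - w**2/2 + 2*w - 4*log(w + 2) + C

Use integration by parts with u = log(2*w + 4), dv = w**3 dw.
Then du = 2/(2*w + 4) dw and v = w**4/4.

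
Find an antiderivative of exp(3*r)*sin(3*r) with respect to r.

exp(3*r)*sin(3*r)/6 - exp(3*r)*cos(3*r)/6 + C

Let I denote the integral. Integrate by parts with u = sin(3*r), dv = exp(3*r) dr, so v = exp(3*r)/3: I = exp(3*r)*sin(3*r)/3 − ∫ exp(3*r)*cos(3*r) dr.
Apply parts again with u = cos(3*r), dv = exp(3*r) dr: ∫ exp(3*r)*cos(3*r) dr = exp(3*r)*cos(3*r)/3 + I. Substituting back brings back I: I = exp(3*r)*sin(3*r)/3 - exp(3*r)*cos(3*r)/3 − I.
Solving for I: (1 + 1)·I equals the remaining terms, so I = (1/2)·(exp(3*r)*sin(3*r)/3 - exp(3*r)*cos(3*r)/3).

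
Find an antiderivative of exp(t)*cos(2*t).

2*exp(t)*sin(2*t)/5 + exp(t)*cos(2*t)/5 + C

Let I denote the integral. Integrate by parts with u = cos(2*t), dv = exp(t) dt, so v = exp(t): I = exp(t)*cos(2*t) + 2·∫ exp(t)*sin(2*t) dt.
Apply parts again with u = sin(2*t), dv = exp(t) dt: ∫ exp(t)*sin(2*t) dt = exp(t)*sin(2*t) − 2·I. Substituting back brings back I: I = 2*exp(t)*sin(2*t) + exp(t)*cos(2*t) − 4·I.
Solving for I: (1 + 4)·I equals the remaining terms, so I = (1/5)·(2*exp(t)*sin(2*t) + exp(t)*cos(2*t)).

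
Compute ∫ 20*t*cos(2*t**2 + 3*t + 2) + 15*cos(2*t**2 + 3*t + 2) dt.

5*sin(2*t**2 + 3*t + 2) + C

Let u = 2*t**2 + 3*t + 2, so du = (4*t + 3) dt.
Rewriting, the integral becomes 5·∫ cos(u) du = 5·sin(u).
Substituting back, u = 2*t**2 + 3*t + 2.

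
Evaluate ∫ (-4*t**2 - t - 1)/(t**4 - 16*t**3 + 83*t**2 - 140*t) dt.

Factor the denominator: t*(t - 7)*(t - 5)*(t - 4).
Partial-fraction decomposition: -23/(4*(t - 4)) + 53/(5*(t - 5)) - 34/(7*(t - 7)) + 1/(140*t).
Integrate each term: A/(t−a) contributes A·log|t−a|.

log(t)/140 - 34*log(t - 7)/7 + 53*log(t - 5)/5 - 23*log(t - 4)/4 + C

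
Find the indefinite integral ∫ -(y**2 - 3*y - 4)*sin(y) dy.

Use integration by parts with u = y**2 - 3*y - 4, dv = -sin(y) dy, so v = cos(y).
Apply parts 2 times (tabular method): alternate signs, differentiate u down to 0, integrate dv up.

y**2*cos(y) - 2*y*sin(y) - 3*y*cos(y) + 3*sin(y) - 6*cos(y) + C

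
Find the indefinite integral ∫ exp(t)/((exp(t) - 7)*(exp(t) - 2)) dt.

Let u = e^t, du = e^t dt.
The integral becomes ∫ du/((u-2)(u-7)); decompose into partial fractions.

log(exp(t) - 7)/5 - log(exp(t) - 2)/5 + C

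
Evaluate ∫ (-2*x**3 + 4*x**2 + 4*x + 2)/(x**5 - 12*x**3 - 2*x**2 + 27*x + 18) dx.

-log(x - 3)/24 - 2*log(x - 2)/9 - 29*log(x + 1)/72 + 2*log(x + 3)/3 - 1/(6*x + 6) + C

Factor the denominator: (x - 3)*(x - 2)*(x + 1)**2*(x + 3).
Partial-fraction decomposition: 2/(3*(x + 3)) - 29/(72*(x + 1)) + 1/(6*(x + 1)**2) - 2/(9*(x - 2)) - 1/(24*(x - 3)).
Integrate each term; A/(x−a) gives A·log|x−a|; A/(x−a)² gives −A/(x−a).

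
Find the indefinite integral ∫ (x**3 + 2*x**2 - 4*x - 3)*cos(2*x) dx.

x**3*sin(2*x)/2 + x**2*sin(2*x) + 3*x**2*cos(2*x)/4 - 11*x*sin(2*x)/4 + x*cos(2*x) - 2*sin(2*x) - 11*cos(2*x)/8 + C

Use integration by parts with u = x**3 + 2*x**2 - 4*x - 3, dv = cos(2*x) dx, so v = sin(2*x)/2.
Apply parts 3 times (tabular method): alternate signs, differentiate u down to 0, integrate dv up.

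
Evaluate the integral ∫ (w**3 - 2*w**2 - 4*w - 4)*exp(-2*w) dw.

Use integration by parts with u = w**3 - 2*w**2 - 4*w - 4, dv = exp(-2*w) dw, so v = -exp(-2*w)/2.
Apply parts 3 times (tabular method): alternate signs, differentiate u down to 0, integrate dv up.

(-4*w**3 + 2*w**2 + 18*w + 25)*exp(-2*w)/8 + C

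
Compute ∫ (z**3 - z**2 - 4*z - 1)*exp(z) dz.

(z**3 - 4*z**2 + 4*z - 5)*exp(z) + C

Use integration by parts with u = z**3 - z**2 - 4*z - 1, dv = exp(z) dz, so v = exp(z).
Apply parts 3 times (tabular method): alternate signs, differentiate u down to 0, integrate dv up.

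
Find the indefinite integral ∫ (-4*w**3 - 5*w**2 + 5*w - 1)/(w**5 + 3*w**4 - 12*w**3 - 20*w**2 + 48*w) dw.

Factor the denominator: w*(w - 2)**2*(w + 3)*(w + 4).
Partial-fraction decomposition: 155/(144*(w + 4)) - 47/(75*(w + 3)) - 193/(450*(w - 2)) - 43/(60*(w - 2)**2) - 1/(48*w).
Integrate each term; A/(w−a) gives A·log|w−a|; A/(w−a)² gives −A/(w−a).

-log(w)/48 - 193*log(w - 2)/450 - 47*log(w + 3)/75 + 155*log(w + 4)/144 + 43/(60*w - 120) + C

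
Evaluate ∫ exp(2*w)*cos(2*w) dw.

Let I denote the integral. Integrate by parts with u = cos(2*w), dv = exp(2*w) dw, so v = exp(2*w)/2: I = exp(2*w)*cos(2*w)/2 + ∫ exp(2*w)*sin(2*w) dw.
Apply parts again with u = sin(2*w), dv = exp(2*w) dw: ∫ exp(2*w)*sin(2*w) dw = exp(2*w)*sin(2*w)/2 − I. Substituting back brings back I: I = exp(2*w)*sin(2*w)/2 + exp(2*w)*cos(2*w)/2 − I.
Solving for I: (1 + 1)·I equals the remaining terms, so I = (1/2)·(exp(2*w)*sin(2*w)/2 + exp(2*w)*cos(2*w)/2).

exp(2*w)*sin(2*w)/4 + exp(2*w)*cos(2*w)/4 + C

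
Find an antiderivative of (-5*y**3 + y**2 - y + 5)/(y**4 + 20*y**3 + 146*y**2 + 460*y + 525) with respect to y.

Factor the denominator: (y + 3)*(y + 5)**2*(y + 7).
Partial-fraction decomposition: -111/(y + 7) + 193/(2*(y + 5)) - 165/(y + 5)**2 + 19/(2*(y + 3)).
Integrate each term; A/(y−a) gives A·log|y−a|; A/(y−a)² gives −A/(y−a).

19*log(y + 3)/2 + 193*log(y + 5)/2 - 111*log(y + 7) + 165/(y + 5) + C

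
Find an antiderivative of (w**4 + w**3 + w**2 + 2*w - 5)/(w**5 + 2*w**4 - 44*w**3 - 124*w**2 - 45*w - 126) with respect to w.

1401*log(w - 7)/3250 - 13*log(w + 3)/75 + 1099*log(w + 6)/1443 - 179*log(w**2 + 1)/18500 + 297*atan(w)/9250 + C

Factor the denominator: (w - 7)*(w + 3)*(w + 6)*(w**2 + 1).
Partial-fraction decomposition: -(179*w - 297)/(9250*(w**2 + 1)) + 1099/(1443*(w + 6)) - 13/(75*(w + 3)) + 1401/(3250*(w - 7)).
Integrate each term; A/(w−a) gives A·log|w−a|; the (Bw+D)/(w²+p²) term gives a log and an atan.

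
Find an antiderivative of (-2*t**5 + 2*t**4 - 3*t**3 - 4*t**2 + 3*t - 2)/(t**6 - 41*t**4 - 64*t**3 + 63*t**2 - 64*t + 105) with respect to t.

Factor the denominator: (t - 7)*(t - 1)*(t + 3)*(t + 5)*(t**2 + 1).
Partial-fraction decomposition: (53*t + 21)/(1625*(t**2 + 1)) - 431/(208*(t + 5)) + 341/(400*(t + 3)) + 1/(48*(t - 1)) - 5003/(6000*(t - 7)).
Integrate each term; A/(t−a) gives A·log|t−a|; the (Bt+D)/(t²+p²) term gives a log and an atan.

-5003*log(t - 7)/6000 + log(t - 1)/48 + 341*log(t + 3)/400 - 431*log(t + 5)/208 + 53*log(t**2 + 1)/3250 + 21*atan(t)/1625 + C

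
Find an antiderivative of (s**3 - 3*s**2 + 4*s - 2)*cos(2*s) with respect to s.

Use integration by parts with u = s**3 - 3*s**2 + 4*s - 2, dv = cos(2*s) ds, so v = sin(2*s)/2.
Apply parts 3 times (tabular method): alternate signs, differentiate u down to 0, integrate dv up.

s**3*sin(2*s)/2 - 3*s**2*sin(2*s)/2 + 3*s**2*cos(2*s)/4 + 5*s*sin(2*s)/4 - 3*s*cos(2*s)/2 - sin(2*s)/4 + 5*cos(2*s)/8 + C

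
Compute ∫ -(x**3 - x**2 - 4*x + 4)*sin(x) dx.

x**3*cos(x) - 3*x**2*sin(x) - x**2*cos(x) + 2*x*sin(x) - 10*x*cos(x) + 10*sin(x) + 6*cos(x) + C

Use integration by parts with u = x**3 - x**2 - 4*x + 4, dv = -sin(x) dx, so v = cos(x).
Apply parts 3 times (tabular method): alternate signs, differentiate u down to 0, integrate dv up.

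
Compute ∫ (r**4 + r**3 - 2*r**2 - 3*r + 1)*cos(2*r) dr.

Use integration by parts with u = r**4 + r**3 - 2*r**2 - 3*r + 1, dv = cos(2*r) dr, so v = sin(2*r)/2.
Apply parts 4 times (tabular method): alternate signs, differentiate u down to 0, integrate dv up.

r**4*sin(2*r)/2 + r**3*sin(2*r)/2 + r**3*cos(2*r) - 5*r**2*sin(2*r)/2 + 3*r**2*cos(2*r)/4 - 9*r*sin(2*r)/4 - 5*r*cos(2*r)/2 + 7*sin(2*r)/4 - 9*cos(2*r)/8 + C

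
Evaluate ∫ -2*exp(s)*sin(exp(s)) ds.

2*cos(exp(s)) + C

Let u = exp(s), so du = (exp(s)) ds.
Rewriting, the integral becomes -2·∫ sin(u) du = -2·-cos(u).
Substituting back, u = exp(s).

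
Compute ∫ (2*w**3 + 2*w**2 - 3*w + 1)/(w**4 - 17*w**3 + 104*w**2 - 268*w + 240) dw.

487*log(w - 6)/8 - 286*log(w - 5)/3 + 149*log(w - 4)/4 - 19*log(w - 2)/24 + C

Factor the denominator: (w - 6)*(w - 5)*(w - 4)*(w - 2).
Partial-fraction decomposition: -19/(24*(w - 2)) + 149/(4*(w - 4)) - 286/(3*(w - 5)) + 487/(8*(w - 6)).
Integrate each term: A/(w−a) contributes A·log|w−a|.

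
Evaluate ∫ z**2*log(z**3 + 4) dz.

z**3*log(z**3 + 4)/3 - z**3/3 + 4*log(z**3 + 4)/3 + C

Let u = z**3 + 4, so du = (3*z**2) dz.
The integral becomes (1/3)·∫ log(u) du; integrate by parts with u′=log(u), dv′=du.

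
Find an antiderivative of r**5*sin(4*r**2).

Let u = r², du = 2r dr; rewrite as (1/2)∫ u^2·sin(4u) du.
Now integrate by parts 2 times.

-r**4*cos(4*r**2)/8 + r**2*sin(4*r**2)/16 + cos(4*r**2)/64 + C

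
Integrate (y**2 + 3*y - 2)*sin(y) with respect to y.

Use integration by parts with u = y**2 + 3*y - 2, dv = sin(y) dy, so v = -cos(y).
Apply parts 2 times (tabular method): alternate signs, differentiate u down to 0, integrate dv up.

-y**2*cos(y) + 2*y*sin(y) - 3*y*cos(y) + 3*sin(y) + 4*cos(y) + C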